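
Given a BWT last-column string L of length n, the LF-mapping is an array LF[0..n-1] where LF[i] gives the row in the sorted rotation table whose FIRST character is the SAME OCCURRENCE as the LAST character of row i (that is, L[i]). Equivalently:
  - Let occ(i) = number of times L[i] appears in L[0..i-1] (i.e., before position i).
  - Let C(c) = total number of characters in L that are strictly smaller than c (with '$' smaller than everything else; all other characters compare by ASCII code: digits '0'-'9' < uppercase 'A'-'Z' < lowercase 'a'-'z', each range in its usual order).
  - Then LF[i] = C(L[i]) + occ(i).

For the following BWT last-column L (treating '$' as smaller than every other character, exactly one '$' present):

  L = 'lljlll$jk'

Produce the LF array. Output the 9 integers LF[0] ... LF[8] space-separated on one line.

Answer: 4 5 1 6 7 8 0 2 3

Derivation:
Char counts: '$':1, 'j':2, 'k':1, 'l':5
C (first-col start): C('$')=0, C('j')=1, C('k')=3, C('l')=4
L[0]='l': occ=0, LF[0]=C('l')+0=4+0=4
L[1]='l': occ=1, LF[1]=C('l')+1=4+1=5
L[2]='j': occ=0, LF[2]=C('j')+0=1+0=1
L[3]='l': occ=2, LF[3]=C('l')+2=4+2=6
L[4]='l': occ=3, LF[4]=C('l')+3=4+3=7
L[5]='l': occ=4, LF[5]=C('l')+4=4+4=8
L[6]='$': occ=0, LF[6]=C('$')+0=0+0=0
L[7]='j': occ=1, LF[7]=C('j')+1=1+1=2
L[8]='k': occ=0, LF[8]=C('k')+0=3+0=3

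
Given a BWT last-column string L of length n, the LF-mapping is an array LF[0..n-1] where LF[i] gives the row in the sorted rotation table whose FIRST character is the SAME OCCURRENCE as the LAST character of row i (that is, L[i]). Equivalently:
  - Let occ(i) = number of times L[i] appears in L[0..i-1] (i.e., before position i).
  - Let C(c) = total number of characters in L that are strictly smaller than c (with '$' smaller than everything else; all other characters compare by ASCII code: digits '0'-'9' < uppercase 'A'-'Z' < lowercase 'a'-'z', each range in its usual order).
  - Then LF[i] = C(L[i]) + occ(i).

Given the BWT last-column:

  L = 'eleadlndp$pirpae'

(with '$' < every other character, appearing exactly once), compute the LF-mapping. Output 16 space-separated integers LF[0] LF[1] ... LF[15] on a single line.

Char counts: '$':1, 'a':2, 'd':2, 'e':3, 'i':1, 'l':2, 'n':1, 'p':3, 'r':1
C (first-col start): C('$')=0, C('a')=1, C('d')=3, C('e')=5, C('i')=8, C('l')=9, C('n')=11, C('p')=12, C('r')=15
L[0]='e': occ=0, LF[0]=C('e')+0=5+0=5
L[1]='l': occ=0, LF[1]=C('l')+0=9+0=9
L[2]='e': occ=1, LF[2]=C('e')+1=5+1=6
L[3]='a': occ=0, LF[3]=C('a')+0=1+0=1
L[4]='d': occ=0, LF[4]=C('d')+0=3+0=3
L[5]='l': occ=1, LF[5]=C('l')+1=9+1=10
L[6]='n': occ=0, LF[6]=C('n')+0=11+0=11
L[7]='d': occ=1, LF[7]=C('d')+1=3+1=4
L[8]='p': occ=0, LF[8]=C('p')+0=12+0=12
L[9]='$': occ=0, LF[9]=C('$')+0=0+0=0
L[10]='p': occ=1, LF[10]=C('p')+1=12+1=13
L[11]='i': occ=0, LF[11]=C('i')+0=8+0=8
L[12]='r': occ=0, LF[12]=C('r')+0=15+0=15
L[13]='p': occ=2, LF[13]=C('p')+2=12+2=14
L[14]='a': occ=1, LF[14]=C('a')+1=1+1=2
L[15]='e': occ=2, LF[15]=C('e')+2=5+2=7

Answer: 5 9 6 1 3 10 11 4 12 0 13 8 15 14 2 7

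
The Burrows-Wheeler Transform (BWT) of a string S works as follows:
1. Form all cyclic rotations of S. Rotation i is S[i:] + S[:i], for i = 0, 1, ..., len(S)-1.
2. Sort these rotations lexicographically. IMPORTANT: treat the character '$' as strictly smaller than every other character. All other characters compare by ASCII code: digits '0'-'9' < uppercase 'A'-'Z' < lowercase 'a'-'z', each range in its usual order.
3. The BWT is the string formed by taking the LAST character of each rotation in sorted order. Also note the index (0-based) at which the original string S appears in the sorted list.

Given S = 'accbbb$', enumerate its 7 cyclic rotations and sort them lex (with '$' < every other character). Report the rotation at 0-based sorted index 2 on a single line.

All 7 rotations (rotation i = S[i:]+S[:i]):
  rot[0] = accbbb$
  rot[1] = ccbbb$a
  rot[2] = cbbb$ac
  rot[3] = bbb$acc
  rot[4] = bb$accb
  rot[5] = b$accbb
  rot[6] = $accbbb
Sorted (with $ < everything):
  sorted[0] = $accbbb
  sorted[1] = accbbb$
  sorted[2] = b$accbb
  sorted[3] = bb$accb
  sorted[4] = bbb$acc
  sorted[5] = cbbb$ac
  sorted[6] = ccbbb$a
sorted[2] = b$accbb

Answer: b$accbb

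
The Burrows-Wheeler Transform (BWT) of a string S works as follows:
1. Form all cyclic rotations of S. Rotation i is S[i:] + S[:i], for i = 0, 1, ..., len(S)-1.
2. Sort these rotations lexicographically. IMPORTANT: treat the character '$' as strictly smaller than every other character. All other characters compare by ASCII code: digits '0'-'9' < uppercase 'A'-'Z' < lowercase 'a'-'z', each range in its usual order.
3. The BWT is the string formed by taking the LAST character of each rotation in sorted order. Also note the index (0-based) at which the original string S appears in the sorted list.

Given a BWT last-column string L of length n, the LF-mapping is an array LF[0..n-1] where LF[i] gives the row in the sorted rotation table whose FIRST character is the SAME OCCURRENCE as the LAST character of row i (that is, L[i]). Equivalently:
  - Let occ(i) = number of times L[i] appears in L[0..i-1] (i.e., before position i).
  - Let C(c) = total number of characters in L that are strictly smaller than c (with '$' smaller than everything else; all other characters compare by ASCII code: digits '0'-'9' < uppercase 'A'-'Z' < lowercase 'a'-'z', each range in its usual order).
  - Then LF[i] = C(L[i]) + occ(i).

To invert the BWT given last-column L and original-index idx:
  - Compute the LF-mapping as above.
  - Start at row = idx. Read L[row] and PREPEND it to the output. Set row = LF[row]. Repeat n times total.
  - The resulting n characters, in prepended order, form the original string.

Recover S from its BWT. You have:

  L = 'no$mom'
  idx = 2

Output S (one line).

LF mapping: 3 4 0 1 5 2
Walk LF starting at row 2, prepending L[row]:
  step 1: row=2, L[2]='$', prepend. Next row=LF[2]=0
  step 2: row=0, L[0]='n', prepend. Next row=LF[0]=3
  step 3: row=3, L[3]='m', prepend. Next row=LF[3]=1
  step 4: row=1, L[1]='o', prepend. Next row=LF[1]=4
  step 5: row=4, L[4]='o', prepend. Next row=LF[4]=5
  step 6: row=5, L[5]='m', prepend. Next row=LF[5]=2
Reversed output: moomn$

Answer: moomn$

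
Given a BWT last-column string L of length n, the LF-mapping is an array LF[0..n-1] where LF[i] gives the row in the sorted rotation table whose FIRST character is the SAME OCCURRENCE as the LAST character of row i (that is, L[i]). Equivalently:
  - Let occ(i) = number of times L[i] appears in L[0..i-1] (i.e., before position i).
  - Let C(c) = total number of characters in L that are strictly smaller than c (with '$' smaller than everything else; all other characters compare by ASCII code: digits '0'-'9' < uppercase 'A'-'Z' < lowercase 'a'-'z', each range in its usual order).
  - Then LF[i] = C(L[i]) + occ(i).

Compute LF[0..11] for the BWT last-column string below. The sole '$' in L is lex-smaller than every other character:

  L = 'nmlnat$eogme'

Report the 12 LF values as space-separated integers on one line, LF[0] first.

Char counts: '$':1, 'a':1, 'e':2, 'g':1, 'l':1, 'm':2, 'n':2, 'o':1, 't':1
C (first-col start): C('$')=0, C('a')=1, C('e')=2, C('g')=4, C('l')=5, C('m')=6, C('n')=8, C('o')=10, C('t')=11
L[0]='n': occ=0, LF[0]=C('n')+0=8+0=8
L[1]='m': occ=0, LF[1]=C('m')+0=6+0=6
L[2]='l': occ=0, LF[2]=C('l')+0=5+0=5
L[3]='n': occ=1, LF[3]=C('n')+1=8+1=9
L[4]='a': occ=0, LF[4]=C('a')+0=1+0=1
L[5]='t': occ=0, LF[5]=C('t')+0=11+0=11
L[6]='$': occ=0, LF[6]=C('$')+0=0+0=0
L[7]='e': occ=0, LF[7]=C('e')+0=2+0=2
L[8]='o': occ=0, LF[8]=C('o')+0=10+0=10
L[9]='g': occ=0, LF[9]=C('g')+0=4+0=4
L[10]='m': occ=1, LF[10]=C('m')+1=6+1=7
L[11]='e': occ=1, LF[11]=C('e')+1=2+1=3

Answer: 8 6 5 9 1 11 0 2 10 4 7 3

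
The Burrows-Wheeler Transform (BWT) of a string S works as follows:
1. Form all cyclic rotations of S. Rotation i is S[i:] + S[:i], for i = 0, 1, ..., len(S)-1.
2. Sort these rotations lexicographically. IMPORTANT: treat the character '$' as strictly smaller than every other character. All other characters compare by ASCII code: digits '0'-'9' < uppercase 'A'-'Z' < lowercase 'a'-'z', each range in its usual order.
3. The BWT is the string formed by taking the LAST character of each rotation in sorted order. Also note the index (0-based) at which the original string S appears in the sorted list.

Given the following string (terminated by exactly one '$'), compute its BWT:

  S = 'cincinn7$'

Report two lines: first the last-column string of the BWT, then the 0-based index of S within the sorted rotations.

All 9 rotations (rotation i = S[i:]+S[:i]):
  rot[0] = cincinn7$
  rot[1] = incinn7$c
  rot[2] = ncinn7$ci
  rot[3] = cinn7$cin
  rot[4] = inn7$cinc
  rot[5] = nn7$cinci
  rot[6] = n7$cincin
  rot[7] = 7$cincinn
  rot[8] = $cincinn7
Sorted (with $ < everything):
  sorted[0] = $cincinn7  (last char: '7')
  sorted[1] = 7$cincinn  (last char: 'n')
  sorted[2] = cincinn7$  (last char: '$')
  sorted[3] = cinn7$cin  (last char: 'n')
  sorted[4] = incinn7$c  (last char: 'c')
  sorted[5] = inn7$cinc  (last char: 'c')
  sorted[6] = n7$cincin  (last char: 'n')
  sorted[7] = ncinn7$ci  (last char: 'i')
  sorted[8] = nn7$cinci  (last char: 'i')
Last column: 7n$nccnii
Original string S is at sorted index 2

Answer: 7n$nccnii
2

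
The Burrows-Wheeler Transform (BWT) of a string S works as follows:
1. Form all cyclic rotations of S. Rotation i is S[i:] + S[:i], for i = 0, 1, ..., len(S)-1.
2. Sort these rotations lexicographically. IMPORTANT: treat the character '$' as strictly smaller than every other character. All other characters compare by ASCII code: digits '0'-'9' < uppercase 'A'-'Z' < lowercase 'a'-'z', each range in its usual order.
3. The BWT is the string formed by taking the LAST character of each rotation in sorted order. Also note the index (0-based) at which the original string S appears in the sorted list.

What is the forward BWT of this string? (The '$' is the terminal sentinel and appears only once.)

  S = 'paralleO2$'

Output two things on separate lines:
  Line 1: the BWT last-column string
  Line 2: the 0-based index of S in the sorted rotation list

Answer: 2Oerplla$a
8

Derivation:
All 10 rotations (rotation i = S[i:]+S[:i]):
  rot[0] = paralleO2$
  rot[1] = aralleO2$p
  rot[2] = ralleO2$pa
  rot[3] = alleO2$par
  rot[4] = lleO2$para
  rot[5] = leO2$paral
  rot[6] = eO2$parall
  rot[7] = O2$paralle
  rot[8] = 2$paralleO
  rot[9] = $paralleO2
Sorted (with $ < everything):
  sorted[0] = $paralleO2  (last char: '2')
  sorted[1] = 2$paralleO  (last char: 'O')
  sorted[2] = O2$paralle  (last char: 'e')
  sorted[3] = alleO2$par  (last char: 'r')
  sorted[4] = aralleO2$p  (last char: 'p')
  sorted[5] = eO2$parall  (last char: 'l')
  sorted[6] = leO2$paral  (last char: 'l')
  sorted[7] = lleO2$para  (last char: 'a')
  sorted[8] = paralleO2$  (last char: '$')
  sorted[9] = ralleO2$pa  (last char: 'a')
Last column: 2Oerplla$a
Original string S is at sorted index 8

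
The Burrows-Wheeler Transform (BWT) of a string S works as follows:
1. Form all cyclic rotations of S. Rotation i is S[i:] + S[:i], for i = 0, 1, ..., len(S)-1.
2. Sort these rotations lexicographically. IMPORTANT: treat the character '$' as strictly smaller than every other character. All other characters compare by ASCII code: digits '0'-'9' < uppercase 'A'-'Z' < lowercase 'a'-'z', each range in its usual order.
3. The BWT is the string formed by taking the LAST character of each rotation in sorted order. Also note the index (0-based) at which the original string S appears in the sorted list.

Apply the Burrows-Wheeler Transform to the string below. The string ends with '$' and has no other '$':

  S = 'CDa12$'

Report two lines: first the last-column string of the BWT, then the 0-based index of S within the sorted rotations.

Answer: 2a1$CD
3

Derivation:
All 6 rotations (rotation i = S[i:]+S[:i]):
  rot[0] = CDa12$
  rot[1] = Da12$C
  rot[2] = a12$CD
  rot[3] = 12$CDa
  rot[4] = 2$CDa1
  rot[5] = $CDa12
Sorted (with $ < everything):
  sorted[0] = $CDa12  (last char: '2')
  sorted[1] = 12$CDa  (last char: 'a')
  sorted[2] = 2$CDa1  (last char: '1')
  sorted[3] = CDa12$  (last char: '$')
  sorted[4] = Da12$C  (last char: 'C')
  sorted[5] = a12$CD  (last char: 'D')
Last column: 2a1$CD
Original string S is at sorted index 3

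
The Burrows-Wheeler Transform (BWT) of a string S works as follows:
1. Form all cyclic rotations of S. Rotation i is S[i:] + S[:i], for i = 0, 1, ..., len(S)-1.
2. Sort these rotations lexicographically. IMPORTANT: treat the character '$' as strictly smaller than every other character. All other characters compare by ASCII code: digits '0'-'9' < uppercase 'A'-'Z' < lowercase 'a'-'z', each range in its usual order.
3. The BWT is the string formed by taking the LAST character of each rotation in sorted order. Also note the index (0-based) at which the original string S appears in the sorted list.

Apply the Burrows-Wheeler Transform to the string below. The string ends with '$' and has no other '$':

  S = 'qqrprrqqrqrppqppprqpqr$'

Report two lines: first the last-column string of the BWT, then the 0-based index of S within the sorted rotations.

All 23 rotations (rotation i = S[i:]+S[:i]):
  rot[0] = qqrprrqqrqrppqppprqpqr$
  rot[1] = qrprrqqrqrppqppprqpqr$q
  rot[2] = rprrqqrqrppqppprqpqr$qq
  rot[3] = prrqqrqrppqppprqpqr$qqr
  rot[4] = rrqqrqrppqppprqpqr$qqrp
  rot[5] = rqqrqrppqppprqpqr$qqrpr
  rot[6] = qqrqrppqppprqpqr$qqrprr
  rot[7] = qrqrppqppprqpqr$qqrprrq
  rot[8] = rqrppqppprqpqr$qqrprrqq
  rot[9] = qrppqppprqpqr$qqrprrqqr
  rot[10] = rppqppprqpqr$qqrprrqqrq
  rot[11] = ppqppprqpqr$qqrprrqqrqr
  rot[12] = pqppprqpqr$qqrprrqqrqrp
  rot[13] = qppprqpqr$qqrprrqqrqrpp
  rot[14] = ppprqpqr$qqrprrqqrqrppq
  rot[15] = pprqpqr$qqrprrqqrqrppqp
  rot[16] = prqpqr$qqrprrqqrqrppqpp
  rot[17] = rqpqr$qqrprrqqrqrppqppp
  rot[18] = qpqr$qqrprrqqrqrppqpppr
  rot[19] = pqr$qqrprrqqrqrppqppprq
  rot[20] = qr$qqrprrqqrqrppqppprqp
  rot[21] = r$qqrprrqqrqrppqppprqpq
  rot[22] = $qqrprrqqrqrppqppprqpqr
Sorted (with $ < everything):
  sorted[0] = $qqrprrqqrqrppqppprqpqr  (last char: 'r')
  sorted[1] = ppprqpqr$qqrprrqqrqrppq  (last char: 'q')
  sorted[2] = ppqppprqpqr$qqrprrqqrqr  (last char: 'r')
  sorted[3] = pprqpqr$qqrprrqqrqrppqp  (last char: 'p')
  sorted[4] = pqppprqpqr$qqrprrqqrqrp  (last char: 'p')
  sorted[5] = pqr$qqrprrqqrqrppqppprq  (last char: 'q')
  sorted[6] = prqpqr$qqrprrqqrqrppqpp  (last char: 'p')
  sorted[7] = prrqqrqrppqppprqpqr$qqr  (last char: 'r')
  sorted[8] = qppprqpqr$qqrprrqqrqrpp  (last char: 'p')
  sorted[9] = qpqr$qqrprrqqrqrppqpppr  (last char: 'r')
  sorted[10] = qqrprrqqrqrppqppprqpqr$  (last char: '$')
  sorted[11] = qqrqrppqppprqpqr$qqrprr  (last char: 'r')
  sorted[12] = qr$qqrprrqqrqrppqppprqp  (last char: 'p')
  sorted[13] = qrppqppprqpqr$qqrprrqqr  (last char: 'r')
  sorted[14] = qrprrqqrqrppqppprqpqr$q  (last char: 'q')
  sorted[15] = qrqrppqppprqpqr$qqrprrq  (last char: 'q')
  sorted[16] = r$qqrprrqqrqrppqppprqpq  (last char: 'q')
  sorted[17] = rppqppprqpqr$qqrprrqqrq  (last char: 'q')
  sorted[18] = rprrqqrqrppqppprqpqr$qq  (last char: 'q')
  sorted[19] = rqpqr$qqrprrqqrqrppqppp  (last char: 'p')
  sorted[20] = rqqrqrppqppprqpqr$qqrpr  (last char: 'r')
  sorted[21] = rqrppqppprqpqr$qqrprrqq  (last char: 'q')
  sorted[22] = rrqqrqrppqppprqpqr$qqrp  (last char: 'p')
Last column: rqrppqprpr$rprqqqqqprqp
Original string S is at sorted index 10

Answer: rqrppqprpr$rprqqqqqprqp
10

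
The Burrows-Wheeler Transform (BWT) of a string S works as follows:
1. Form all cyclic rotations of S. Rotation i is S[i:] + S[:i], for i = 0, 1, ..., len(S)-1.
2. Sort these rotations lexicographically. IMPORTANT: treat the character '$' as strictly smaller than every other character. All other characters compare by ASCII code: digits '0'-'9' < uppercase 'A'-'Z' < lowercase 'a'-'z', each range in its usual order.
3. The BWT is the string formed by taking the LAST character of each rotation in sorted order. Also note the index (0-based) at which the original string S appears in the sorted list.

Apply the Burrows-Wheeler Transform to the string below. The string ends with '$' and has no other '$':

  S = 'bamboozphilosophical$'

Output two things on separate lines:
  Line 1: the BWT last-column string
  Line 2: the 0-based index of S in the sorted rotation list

Answer: lcb$mipphhaiabsloozoo
3

Derivation:
All 21 rotations (rotation i = S[i:]+S[:i]):
  rot[0] = bamboozphilosophical$
  rot[1] = amboozphilosophical$b
  rot[2] = mboozphilosophical$ba
  rot[3] = boozphilosophical$bam
  rot[4] = oozphilosophical$bamb
  rot[5] = ozphilosophical$bambo
  rot[6] = zphilosophical$bamboo
  rot[7] = philosophical$bambooz
  rot[8] = hilosophical$bamboozp
  rot[9] = ilosophical$bamboozph
  rot[10] = losophical$bamboozphi
  rot[11] = osophical$bamboozphil
  rot[12] = sophical$bamboozphilo
  rot[13] = ophical$bamboozphilos
  rot[14] = phical$bamboozphiloso
  rot[15] = hical$bamboozphilosop
  rot[16] = ical$bamboozphilosoph
  rot[17] = cal$bamboozphilosophi
  rot[18] = al$bamboozphilosophic
  rot[19] = l$bamboozphilosophica
  rot[20] = $bamboozphilosophical
Sorted (with $ < everything):
  sorted[0] = $bamboozphilosophical  (last char: 'l')
  sorted[1] = al$bamboozphilosophic  (last char: 'c')
  sorted[2] = amboozphilosophical$b  (last char: 'b')
  sorted[3] = bamboozphilosophical$  (last char: '$')
  sorted[4] = boozphilosophical$bam  (last char: 'm')
  sorted[5] = cal$bamboozphilosophi  (last char: 'i')
  sorted[6] = hical$bamboozphilosop  (last char: 'p')
  sorted[7] = hilosophical$bamboozp  (last char: 'p')
  sorted[8] = ical$bamboozphilosoph  (last char: 'h')
  sorted[9] = ilosophical$bamboozph  (last char: 'h')
  sorted[10] = l$bamboozphilosophica  (last char: 'a')
  sorted[11] = losophical$bamboozphi  (last char: 'i')
  sorted[12] = mboozphilosophical$ba  (last char: 'a')
  sorted[13] = oozphilosophical$bamb  (last char: 'b')
  sorted[14] = ophical$bamboozphilos  (last char: 's')
  sorted[15] = osophical$bamboozphil  (last char: 'l')
  sorted[16] = ozphilosophical$bambo  (last char: 'o')
  sorted[17] = phical$bamboozphiloso  (last char: 'o')
  sorted[18] = philosophical$bambooz  (last char: 'z')
  sorted[19] = sophical$bamboozphilo  (last char: 'o')
  sorted[20] = zphilosophical$bamboo  (last char: 'o')
Last column: lcb$mipphhaiabsloozoo
Original string S is at sorted index 3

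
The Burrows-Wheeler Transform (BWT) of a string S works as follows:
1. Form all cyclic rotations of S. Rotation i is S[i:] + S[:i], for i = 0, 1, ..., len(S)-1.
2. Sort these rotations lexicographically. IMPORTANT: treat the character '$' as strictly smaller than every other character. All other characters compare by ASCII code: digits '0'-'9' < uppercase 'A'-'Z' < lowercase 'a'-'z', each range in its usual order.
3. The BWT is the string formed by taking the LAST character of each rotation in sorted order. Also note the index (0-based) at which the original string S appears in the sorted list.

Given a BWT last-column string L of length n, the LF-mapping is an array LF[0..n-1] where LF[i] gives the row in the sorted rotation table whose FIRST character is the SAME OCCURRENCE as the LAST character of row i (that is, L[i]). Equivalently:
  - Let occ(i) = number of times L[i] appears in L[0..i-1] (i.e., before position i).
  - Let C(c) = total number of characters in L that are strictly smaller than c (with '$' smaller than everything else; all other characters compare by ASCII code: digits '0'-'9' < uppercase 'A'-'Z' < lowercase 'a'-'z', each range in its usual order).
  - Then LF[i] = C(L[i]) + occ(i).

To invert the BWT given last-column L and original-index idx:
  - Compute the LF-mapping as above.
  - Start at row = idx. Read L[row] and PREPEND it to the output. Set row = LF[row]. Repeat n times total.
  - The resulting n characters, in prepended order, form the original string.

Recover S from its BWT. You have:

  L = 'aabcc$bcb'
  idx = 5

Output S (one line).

LF mapping: 1 2 3 6 7 0 4 8 5
Walk LF starting at row 5, prepending L[row]:
  step 1: row=5, L[5]='$', prepend. Next row=LF[5]=0
  step 2: row=0, L[0]='a', prepend. Next row=LF[0]=1
  step 3: row=1, L[1]='a', prepend. Next row=LF[1]=2
  step 4: row=2, L[2]='b', prepend. Next row=LF[2]=3
  step 5: row=3, L[3]='c', prepend. Next row=LF[3]=6
  step 6: row=6, L[6]='b', prepend. Next row=LF[6]=4
  step 7: row=4, L[4]='c', prepend. Next row=LF[4]=7
  step 8: row=7, L[7]='c', prepend. Next row=LF[7]=8
  step 9: row=8, L[8]='b', prepend. Next row=LF[8]=5
Reversed output: bccbcbaa$

Answer: bccbcbaa$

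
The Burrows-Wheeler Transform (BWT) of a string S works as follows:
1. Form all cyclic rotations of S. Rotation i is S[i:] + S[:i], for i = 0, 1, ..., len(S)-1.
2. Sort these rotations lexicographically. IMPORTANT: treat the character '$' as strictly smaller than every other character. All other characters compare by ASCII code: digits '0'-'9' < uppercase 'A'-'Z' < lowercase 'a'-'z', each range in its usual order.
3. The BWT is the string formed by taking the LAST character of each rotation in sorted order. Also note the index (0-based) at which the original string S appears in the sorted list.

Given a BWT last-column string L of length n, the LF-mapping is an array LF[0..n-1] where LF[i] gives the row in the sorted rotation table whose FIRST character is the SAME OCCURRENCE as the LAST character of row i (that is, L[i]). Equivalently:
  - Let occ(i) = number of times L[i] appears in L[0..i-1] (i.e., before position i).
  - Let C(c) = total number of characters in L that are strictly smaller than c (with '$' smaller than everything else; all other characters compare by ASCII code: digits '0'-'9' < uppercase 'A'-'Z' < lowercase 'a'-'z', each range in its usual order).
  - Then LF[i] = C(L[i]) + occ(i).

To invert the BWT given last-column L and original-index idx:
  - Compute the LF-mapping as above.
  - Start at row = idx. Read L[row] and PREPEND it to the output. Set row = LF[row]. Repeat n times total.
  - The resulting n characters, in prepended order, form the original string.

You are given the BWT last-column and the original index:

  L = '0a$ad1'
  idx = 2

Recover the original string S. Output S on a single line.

LF mapping: 1 3 0 4 5 2
Walk LF starting at row 2, prepending L[row]:
  step 1: row=2, L[2]='$', prepend. Next row=LF[2]=0
  step 2: row=0, L[0]='0', prepend. Next row=LF[0]=1
  step 3: row=1, L[1]='a', prepend. Next row=LF[1]=3
  step 4: row=3, L[3]='a', prepend. Next row=LF[3]=4
  step 5: row=4, L[4]='d', prepend. Next row=LF[4]=5
  step 6: row=5, L[5]='1', prepend. Next row=LF[5]=2
Reversed output: 1daa0$

Answer: 1daa0$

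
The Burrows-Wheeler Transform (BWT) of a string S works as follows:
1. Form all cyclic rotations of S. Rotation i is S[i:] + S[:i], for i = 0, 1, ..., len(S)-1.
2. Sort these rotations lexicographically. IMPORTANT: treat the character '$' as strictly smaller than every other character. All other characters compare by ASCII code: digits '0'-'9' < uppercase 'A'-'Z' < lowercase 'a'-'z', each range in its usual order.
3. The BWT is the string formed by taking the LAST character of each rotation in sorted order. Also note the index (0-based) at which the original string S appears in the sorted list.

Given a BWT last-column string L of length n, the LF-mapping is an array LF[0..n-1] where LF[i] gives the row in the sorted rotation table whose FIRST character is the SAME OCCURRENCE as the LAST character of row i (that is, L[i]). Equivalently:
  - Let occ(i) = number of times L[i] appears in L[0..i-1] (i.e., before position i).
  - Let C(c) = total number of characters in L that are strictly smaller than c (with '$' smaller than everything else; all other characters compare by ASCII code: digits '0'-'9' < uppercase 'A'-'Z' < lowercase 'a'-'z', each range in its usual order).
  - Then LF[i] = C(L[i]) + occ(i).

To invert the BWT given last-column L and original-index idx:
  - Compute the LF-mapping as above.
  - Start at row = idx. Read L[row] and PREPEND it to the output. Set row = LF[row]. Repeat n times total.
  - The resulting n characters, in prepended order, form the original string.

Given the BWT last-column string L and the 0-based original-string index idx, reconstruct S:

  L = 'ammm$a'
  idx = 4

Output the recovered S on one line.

Answer: mamma$

Derivation:
LF mapping: 1 3 4 5 0 2
Walk LF starting at row 4, prepending L[row]:
  step 1: row=4, L[4]='$', prepend. Next row=LF[4]=0
  step 2: row=0, L[0]='a', prepend. Next row=LF[0]=1
  step 3: row=1, L[1]='m', prepend. Next row=LF[1]=3
  step 4: row=3, L[3]='m', prepend. Next row=LF[3]=5
  step 5: row=5, L[5]='a', prepend. Next row=LF[5]=2
  step 6: row=2, L[2]='m', prepend. Next row=LF[2]=4
Reversed output: mamma$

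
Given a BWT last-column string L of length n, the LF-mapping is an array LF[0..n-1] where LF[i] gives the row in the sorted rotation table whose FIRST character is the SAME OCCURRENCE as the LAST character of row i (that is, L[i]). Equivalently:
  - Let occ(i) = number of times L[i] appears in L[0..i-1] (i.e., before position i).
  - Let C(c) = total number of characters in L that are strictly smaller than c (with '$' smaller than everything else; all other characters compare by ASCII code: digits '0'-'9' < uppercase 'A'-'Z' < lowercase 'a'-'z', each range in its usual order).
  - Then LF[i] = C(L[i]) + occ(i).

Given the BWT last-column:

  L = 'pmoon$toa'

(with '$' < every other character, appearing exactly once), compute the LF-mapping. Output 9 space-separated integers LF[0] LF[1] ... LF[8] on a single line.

Char counts: '$':1, 'a':1, 'm':1, 'n':1, 'o':3, 'p':1, 't':1
C (first-col start): C('$')=0, C('a')=1, C('m')=2, C('n')=3, C('o')=4, C('p')=7, C('t')=8
L[0]='p': occ=0, LF[0]=C('p')+0=7+0=7
L[1]='m': occ=0, LF[1]=C('m')+0=2+0=2
L[2]='o': occ=0, LF[2]=C('o')+0=4+0=4
L[3]='o': occ=1, LF[3]=C('o')+1=4+1=5
L[4]='n': occ=0, LF[4]=C('n')+0=3+0=3
L[5]='$': occ=0, LF[5]=C('$')+0=0+0=0
L[6]='t': occ=0, LF[6]=C('t')+0=8+0=8
L[7]='o': occ=2, LF[7]=C('o')+2=4+2=6
L[8]='a': occ=0, LF[8]=C('a')+0=1+0=1

Answer: 7 2 4 5 3 0 8 6 1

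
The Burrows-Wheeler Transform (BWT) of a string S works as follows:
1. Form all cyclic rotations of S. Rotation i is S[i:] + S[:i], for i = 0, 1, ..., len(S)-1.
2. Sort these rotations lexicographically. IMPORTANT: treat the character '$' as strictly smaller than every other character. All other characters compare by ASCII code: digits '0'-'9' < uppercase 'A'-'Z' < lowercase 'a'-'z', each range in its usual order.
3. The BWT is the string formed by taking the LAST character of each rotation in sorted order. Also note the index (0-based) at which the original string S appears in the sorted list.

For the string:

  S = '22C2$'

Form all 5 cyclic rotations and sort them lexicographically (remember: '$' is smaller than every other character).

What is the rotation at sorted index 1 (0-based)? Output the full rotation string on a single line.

Answer: 2$22C

Derivation:
All 5 rotations (rotation i = S[i:]+S[:i]):
  rot[0] = 22C2$
  rot[1] = 2C2$2
  rot[2] = C2$22
  rot[3] = 2$22C
  rot[4] = $22C2
Sorted (with $ < everything):
  sorted[0] = $22C2
  sorted[1] = 2$22C
  sorted[2] = 22C2$
  sorted[3] = 2C2$2
  sorted[4] = C2$22
sorted[1] = 2$22C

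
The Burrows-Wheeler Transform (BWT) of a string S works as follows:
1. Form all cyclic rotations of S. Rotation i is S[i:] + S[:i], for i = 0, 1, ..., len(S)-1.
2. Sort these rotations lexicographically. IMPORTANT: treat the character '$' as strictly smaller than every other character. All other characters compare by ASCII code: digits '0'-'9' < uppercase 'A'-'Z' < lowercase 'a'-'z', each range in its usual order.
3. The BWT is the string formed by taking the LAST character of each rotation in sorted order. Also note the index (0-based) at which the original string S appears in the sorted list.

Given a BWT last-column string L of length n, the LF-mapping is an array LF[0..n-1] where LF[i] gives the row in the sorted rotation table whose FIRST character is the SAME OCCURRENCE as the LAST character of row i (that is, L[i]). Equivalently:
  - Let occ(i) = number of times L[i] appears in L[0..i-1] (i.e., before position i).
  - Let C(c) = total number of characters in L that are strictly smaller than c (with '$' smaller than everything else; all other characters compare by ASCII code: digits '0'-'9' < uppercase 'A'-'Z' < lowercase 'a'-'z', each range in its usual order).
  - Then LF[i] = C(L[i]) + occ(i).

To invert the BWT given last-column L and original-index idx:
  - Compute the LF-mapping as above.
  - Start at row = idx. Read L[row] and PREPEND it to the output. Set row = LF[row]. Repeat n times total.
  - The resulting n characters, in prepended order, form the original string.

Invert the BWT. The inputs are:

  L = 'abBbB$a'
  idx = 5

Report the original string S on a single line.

Answer: bBBaba$

Derivation:
LF mapping: 3 5 1 6 2 0 4
Walk LF starting at row 5, prepending L[row]:
  step 1: row=5, L[5]='$', prepend. Next row=LF[5]=0
  step 2: row=0, L[0]='a', prepend. Next row=LF[0]=3
  step 3: row=3, L[3]='b', prepend. Next row=LF[3]=6
  step 4: row=6, L[6]='a', prepend. Next row=LF[6]=4
  step 5: row=4, L[4]='B', prepend. Next row=LF[4]=2
  step 6: row=2, L[2]='B', prepend. Next row=LF[2]=1
  step 7: row=1, L[1]='b', prepend. Next row=LF[1]=5
Reversed output: bBBaba$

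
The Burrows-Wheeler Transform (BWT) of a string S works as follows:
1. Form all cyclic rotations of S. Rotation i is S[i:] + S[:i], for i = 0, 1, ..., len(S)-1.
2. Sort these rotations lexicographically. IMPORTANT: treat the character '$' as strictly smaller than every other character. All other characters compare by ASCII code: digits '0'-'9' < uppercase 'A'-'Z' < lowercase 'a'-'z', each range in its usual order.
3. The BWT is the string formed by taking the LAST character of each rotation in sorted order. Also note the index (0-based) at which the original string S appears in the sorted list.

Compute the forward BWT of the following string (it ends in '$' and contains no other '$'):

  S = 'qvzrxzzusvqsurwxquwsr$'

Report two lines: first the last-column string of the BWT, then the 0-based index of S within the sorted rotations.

All 22 rotations (rotation i = S[i:]+S[:i]):
  rot[0] = qvzrxzzusvqsurwxquwsr$
  rot[1] = vzrxzzusvqsurwxquwsr$q
  rot[2] = zrxzzusvqsurwxquwsr$qv
  rot[3] = rxzzusvqsurwxquwsr$qvz
  rot[4] = xzzusvqsurwxquwsr$qvzr
  rot[5] = zzusvqsurwxquwsr$qvzrx
  rot[6] = zusvqsurwxquwsr$qvzrxz
  rot[7] = usvqsurwxquwsr$qvzrxzz
  rot[8] = svqsurwxquwsr$qvzrxzzu
  rot[9] = vqsurwxquwsr$qvzrxzzus
  rot[10] = qsurwxquwsr$qvzrxzzusv
  rot[11] = surwxquwsr$qvzrxzzusvq
  rot[12] = urwxquwsr$qvzrxzzusvqs
  rot[13] = rwxquwsr$qvzrxzzusvqsu
  rot[14] = wxquwsr$qvzrxzzusvqsur
  rot[15] = xquwsr$qvzrxzzusvqsurw
  rot[16] = quwsr$qvzrxzzusvqsurwx
  rot[17] = uwsr$qvzrxzzusvqsurwxq
  rot[18] = wsr$qvzrxzzusvqsurwxqu
  rot[19] = sr$qvzrxzzusvqsurwxquw
  rot[20] = r$qvzrxzzusvqsurwxquws
  rot[21] = $qvzrxzzusvqsurwxquwsr
Sorted (with $ < everything):
  sorted[0] = $qvzrxzzusvqsurwxquwsr  (last char: 'r')
  sorted[1] = qsurwxquwsr$qvzrxzzusv  (last char: 'v')
  sorted[2] = quwsr$qvzrxzzusvqsurwx  (last char: 'x')
  sorted[3] = qvzrxzzusvqsurwxquwsr$  (last char: '$')
  sorted[4] = r$qvzrxzzusvqsurwxquws  (last char: 's')
  sorted[5] = rwxquwsr$qvzrxzzusvqsu  (last char: 'u')
  sorted[6] = rxzzusvqsurwxquwsr$qvz  (last char: 'z')
  sorted[7] = sr$qvzrxzzusvqsurwxquw  (last char: 'w')
  sorted[8] = surwxquwsr$qvzrxzzusvq  (last char: 'q')
  sorted[9] = svqsurwxquwsr$qvzrxzzu  (last char: 'u')
  sorted[10] = urwxquwsr$qvzrxzzusvqs  (last char: 's')
  sorted[11] = usvqsurwxquwsr$qvzrxzz  (last char: 'z')
  sorted[12] = uwsr$qvzrxzzusvqsurwxq  (last char: 'q')
  sorted[13] = vqsurwxquwsr$qvzrxzzus  (last char: 's')
  sorted[14] = vzrxzzusvqsurwxquwsr$q  (last char: 'q')
  sorted[15] = wsr$qvzrxzzusvqsurwxqu  (last char: 'u')
  sorted[16] = wxquwsr$qvzrxzzusvqsur  (last char: 'r')
  sorted[17] = xquwsr$qvzrxzzusvqsurw  (last char: 'w')
  sorted[18] = xzzusvqsurwxquwsr$qvzr  (last char: 'r')
  sorted[19] = zrxzzusvqsurwxquwsr$qv  (last char: 'v')
  sorted[20] = zusvqsurwxquwsr$qvzrxz  (last char: 'z')
  sorted[21] = zzusvqsurwxquwsr$qvzrx  (last char: 'x')
Last column: rvx$suzwquszqsqurwrvzx
Original string S is at sorted index 3

Answer: rvx$suzwquszqsqurwrvzx
3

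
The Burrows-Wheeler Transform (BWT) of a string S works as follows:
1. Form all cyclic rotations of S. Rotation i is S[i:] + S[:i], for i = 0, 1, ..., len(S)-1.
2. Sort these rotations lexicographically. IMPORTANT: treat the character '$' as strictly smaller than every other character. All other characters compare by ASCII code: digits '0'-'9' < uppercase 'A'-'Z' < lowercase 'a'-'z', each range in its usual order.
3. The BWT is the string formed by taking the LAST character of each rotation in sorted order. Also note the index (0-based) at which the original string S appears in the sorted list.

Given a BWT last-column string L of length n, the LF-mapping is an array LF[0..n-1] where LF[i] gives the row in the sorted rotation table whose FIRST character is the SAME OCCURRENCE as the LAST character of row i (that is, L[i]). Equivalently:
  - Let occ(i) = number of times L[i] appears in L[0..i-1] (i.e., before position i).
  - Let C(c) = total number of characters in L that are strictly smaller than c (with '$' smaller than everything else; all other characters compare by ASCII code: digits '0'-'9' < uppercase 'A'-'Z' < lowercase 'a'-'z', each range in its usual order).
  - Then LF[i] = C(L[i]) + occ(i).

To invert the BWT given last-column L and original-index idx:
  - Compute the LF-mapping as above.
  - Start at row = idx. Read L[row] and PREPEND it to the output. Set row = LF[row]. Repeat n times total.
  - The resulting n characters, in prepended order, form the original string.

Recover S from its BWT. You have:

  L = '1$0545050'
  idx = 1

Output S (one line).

LF mapping: 4 0 1 6 5 7 2 8 3
Walk LF starting at row 1, prepending L[row]:
  step 1: row=1, L[1]='$', prepend. Next row=LF[1]=0
  step 2: row=0, L[0]='1', prepend. Next row=LF[0]=4
  step 3: row=4, L[4]='4', prepend. Next row=LF[4]=5
  step 4: row=5, L[5]='5', prepend. Next row=LF[5]=7
  step 5: row=7, L[7]='5', prepend. Next row=LF[7]=8
  step 6: row=8, L[8]='0', prepend. Next row=LF[8]=3
  step 7: row=3, L[3]='5', prepend. Next row=LF[3]=6
  step 8: row=6, L[6]='0', prepend. Next row=LF[6]=2
  step 9: row=2, L[2]='0', prepend. Next row=LF[2]=1
Reversed output: 00505541$

Answer: 00505541$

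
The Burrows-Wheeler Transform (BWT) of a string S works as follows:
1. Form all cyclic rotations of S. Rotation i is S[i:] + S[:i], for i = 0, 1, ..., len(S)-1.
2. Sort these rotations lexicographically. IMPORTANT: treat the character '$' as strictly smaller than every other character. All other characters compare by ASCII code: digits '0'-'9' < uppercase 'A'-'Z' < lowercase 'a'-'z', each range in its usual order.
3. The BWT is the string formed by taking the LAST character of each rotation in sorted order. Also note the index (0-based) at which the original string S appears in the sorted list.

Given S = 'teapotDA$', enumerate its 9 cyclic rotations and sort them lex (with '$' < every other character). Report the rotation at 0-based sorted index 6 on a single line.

All 9 rotations (rotation i = S[i:]+S[:i]):
  rot[0] = teapotDA$
  rot[1] = eapotDA$t
  rot[2] = apotDA$te
  rot[3] = potDA$tea
  rot[4] = otDA$teap
  rot[5] = tDA$teapo
  rot[6] = DA$teapot
  rot[7] = A$teapotD
  rot[8] = $teapotDA
Sorted (with $ < everything):
  sorted[0] = $teapotDA
  sorted[1] = A$teapotD
  sorted[2] = DA$teapot
  sorted[3] = apotDA$te
  sorted[4] = eapotDA$t
  sorted[5] = otDA$teap
  sorted[6] = potDA$tea
  sorted[7] = tDA$teapo
  sorted[8] = teapotDA$
sorted[6] = potDA$tea

Answer: potDA$tea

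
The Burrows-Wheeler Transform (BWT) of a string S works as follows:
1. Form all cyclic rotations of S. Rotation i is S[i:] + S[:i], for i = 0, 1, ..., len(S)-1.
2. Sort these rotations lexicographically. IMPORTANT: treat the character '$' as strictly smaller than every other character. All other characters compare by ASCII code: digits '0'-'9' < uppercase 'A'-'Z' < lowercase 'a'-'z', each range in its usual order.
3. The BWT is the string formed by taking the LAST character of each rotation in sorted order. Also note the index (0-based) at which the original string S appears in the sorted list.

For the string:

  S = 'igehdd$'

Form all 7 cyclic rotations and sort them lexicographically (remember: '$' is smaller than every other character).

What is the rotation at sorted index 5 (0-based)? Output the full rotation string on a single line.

Answer: hdd$ige

Derivation:
All 7 rotations (rotation i = S[i:]+S[:i]):
  rot[0] = igehdd$
  rot[1] = gehdd$i
  rot[2] = ehdd$ig
  rot[3] = hdd$ige
  rot[4] = dd$igeh
  rot[5] = d$igehd
  rot[6] = $igehdd
Sorted (with $ < everything):
  sorted[0] = $igehdd
  sorted[1] = d$igehd
  sorted[2] = dd$igeh
  sorted[3] = ehdd$ig
  sorted[4] = gehdd$i
  sorted[5] = hdd$ige
  sorted[6] = igehdd$
sorted[5] = hdd$ige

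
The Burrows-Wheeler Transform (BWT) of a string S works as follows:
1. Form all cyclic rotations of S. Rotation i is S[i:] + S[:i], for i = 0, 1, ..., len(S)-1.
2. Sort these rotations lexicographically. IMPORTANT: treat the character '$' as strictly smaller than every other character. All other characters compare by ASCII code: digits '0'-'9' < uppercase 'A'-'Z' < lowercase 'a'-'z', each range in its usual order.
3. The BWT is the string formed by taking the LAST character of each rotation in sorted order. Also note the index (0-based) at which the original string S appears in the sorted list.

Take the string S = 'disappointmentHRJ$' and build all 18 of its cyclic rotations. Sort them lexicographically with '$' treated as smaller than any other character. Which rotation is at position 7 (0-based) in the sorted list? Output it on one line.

All 18 rotations (rotation i = S[i:]+S[:i]):
  rot[0] = disappointmentHRJ$
  rot[1] = isappointmentHRJ$d
  rot[2] = sappointmentHRJ$di
  rot[3] = appointmentHRJ$dis
  rot[4] = ppointmentHRJ$disa
  rot[5] = pointmentHRJ$disap
  rot[6] = ointmentHRJ$disapp
  rot[7] = intmentHRJ$disappo
  rot[8] = ntmentHRJ$disappoi
  rot[9] = tmentHRJ$disappoin
  rot[10] = mentHRJ$disappoint
  rot[11] = entHRJ$disappointm
  rot[12] = ntHRJ$disappointme
  rot[13] = tHRJ$disappointmen
  rot[14] = HRJ$disappointment
  rot[15] = RJ$disappointmentH
  rot[16] = J$disappointmentHR
  rot[17] = $disappointmentHRJ
Sorted (with $ < everything):
  sorted[0] = $disappointmentHRJ
  sorted[1] = HRJ$disappointment
  sorted[2] = J$disappointmentHR
  sorted[3] = RJ$disappointmentH
  sorted[4] = appointmentHRJ$dis
  sorted[5] = disappointmentHRJ$
  sorted[6] = entHRJ$disappointm
  sorted[7] = intmentHRJ$disappo
  sorted[8] = isappointmentHRJ$d
  sorted[9] = mentHRJ$disappoint
  sorted[10] = ntHRJ$disappointme
  sorted[11] = ntmentHRJ$disappoi
  sorted[12] = ointmentHRJ$disapp
  sorted[13] = pointmentHRJ$disap
  sorted[14] = ppointmentHRJ$disa
  sorted[15] = sappointmentHRJ$di
  sorted[16] = tHRJ$disappointmen
  sorted[17] = tmentHRJ$disappoin
sorted[7] = intmentHRJ$disappo

Answer: intmentHRJ$disappo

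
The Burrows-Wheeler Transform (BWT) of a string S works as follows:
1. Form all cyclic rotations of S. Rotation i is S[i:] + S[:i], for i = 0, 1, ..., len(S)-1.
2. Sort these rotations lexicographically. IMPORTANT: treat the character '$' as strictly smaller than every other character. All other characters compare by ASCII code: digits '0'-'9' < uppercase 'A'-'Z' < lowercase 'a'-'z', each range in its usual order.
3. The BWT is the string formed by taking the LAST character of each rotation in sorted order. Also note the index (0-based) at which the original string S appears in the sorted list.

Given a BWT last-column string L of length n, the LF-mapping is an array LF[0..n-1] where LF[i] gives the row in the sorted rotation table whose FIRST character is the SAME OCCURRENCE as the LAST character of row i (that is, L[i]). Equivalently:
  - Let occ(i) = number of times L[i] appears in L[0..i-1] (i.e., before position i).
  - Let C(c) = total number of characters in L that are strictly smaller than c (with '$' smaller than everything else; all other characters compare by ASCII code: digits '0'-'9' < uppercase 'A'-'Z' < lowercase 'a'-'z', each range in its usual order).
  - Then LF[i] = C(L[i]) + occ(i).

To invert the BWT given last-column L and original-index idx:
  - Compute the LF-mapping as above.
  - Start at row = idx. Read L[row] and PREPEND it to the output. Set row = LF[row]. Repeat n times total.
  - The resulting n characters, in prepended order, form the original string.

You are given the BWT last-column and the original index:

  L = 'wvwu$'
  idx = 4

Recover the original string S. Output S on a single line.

Answer: wvuw$

Derivation:
LF mapping: 3 2 4 1 0
Walk LF starting at row 4, prepending L[row]:
  step 1: row=4, L[4]='$', prepend. Next row=LF[4]=0
  step 2: row=0, L[0]='w', prepend. Next row=LF[0]=3
  step 3: row=3, L[3]='u', prepend. Next row=LF[3]=1
  step 4: row=1, L[1]='v', prepend. Next row=LF[1]=2
  step 5: row=2, L[2]='w', prepend. Next row=LF[2]=4
Reversed output: wvuw$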